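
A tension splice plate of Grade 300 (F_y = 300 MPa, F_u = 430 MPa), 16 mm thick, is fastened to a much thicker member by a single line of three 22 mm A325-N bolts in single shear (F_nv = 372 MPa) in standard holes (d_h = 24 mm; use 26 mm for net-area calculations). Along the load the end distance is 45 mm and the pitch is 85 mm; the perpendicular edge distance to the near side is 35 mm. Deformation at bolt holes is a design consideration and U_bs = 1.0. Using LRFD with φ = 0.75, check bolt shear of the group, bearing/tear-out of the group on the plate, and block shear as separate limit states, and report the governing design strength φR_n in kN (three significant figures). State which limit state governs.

Bolt shear: A_b = π·22²/4 = 380.1 mm²; R_n = 372 × 380.1 × 3 × 1 / 1000 = 424.2 kN → 0.75 × 424.2 = 318 kN.
Bearing: edge l_c = 33, r_n = 272.4 kN; interior l_c = 61, r_n = 363.3 kN; R_n = 272.4 + 2·363.3 = 999 kN → 749 kN.
Block shear: A_gv = 3440, A_nv = 2400, A_nt = 352 mm²; R_n = min(0.6F_uA_nv, 0.6F_yA_gv) + U_bs·F_u·A_nt = 770.6 kN → 578 kN.
Bolt shear governs: 318 kN.

318 kN (bolt shear governs)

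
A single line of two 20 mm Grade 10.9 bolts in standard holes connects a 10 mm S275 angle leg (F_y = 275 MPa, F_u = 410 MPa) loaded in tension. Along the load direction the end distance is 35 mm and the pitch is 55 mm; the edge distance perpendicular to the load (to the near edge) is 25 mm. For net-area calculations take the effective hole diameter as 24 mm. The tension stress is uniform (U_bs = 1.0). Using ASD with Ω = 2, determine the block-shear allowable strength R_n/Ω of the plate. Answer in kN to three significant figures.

Shear plane L_v = 35 + 1·55 = 90 mm; A_gv = 90 × 10 = 900 mm².
A_nv = (90 − 1.5·24) × 10 = 540 mm².
A_nt = (25 − 0.5·24) × 10 = 130 mm².
0.6 F_u A_nv = 132.8 kN; 0.6 F_y A_gv = 148.5 kN → shear rupture governs the shear term.
R_n = 132.8 + 1.0 × 410 × 130 / 1000 = 186.1 kN.
Allowable strength R_n/Ω = 186.1 / 2 = 93.1 kN.

93.1 kN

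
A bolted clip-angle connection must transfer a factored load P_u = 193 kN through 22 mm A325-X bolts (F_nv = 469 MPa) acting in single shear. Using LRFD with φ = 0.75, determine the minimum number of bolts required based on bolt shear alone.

A_b = π·22²/4 = 380.1 mm².
Per-bolt design strength φR_n = 0.75 × 469 × 380.1 × 1 / 1000 = 133.7 kN.
n ≥ 193 / 133.7 = 1.443 → use 2 bolts.

2 bolts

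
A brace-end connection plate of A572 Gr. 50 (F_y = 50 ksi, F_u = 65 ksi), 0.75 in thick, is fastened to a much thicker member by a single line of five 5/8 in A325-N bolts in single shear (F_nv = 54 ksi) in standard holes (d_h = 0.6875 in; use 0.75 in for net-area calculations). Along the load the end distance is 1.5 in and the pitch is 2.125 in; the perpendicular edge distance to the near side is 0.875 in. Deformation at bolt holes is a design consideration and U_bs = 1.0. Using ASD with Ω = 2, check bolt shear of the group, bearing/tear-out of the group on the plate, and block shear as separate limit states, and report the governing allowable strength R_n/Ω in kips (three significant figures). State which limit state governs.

Bolt shear: A_b = π·0.625²/4 = 0.3068 in²; R_n = 54 × 0.3068 × 5 × 1 = 82.83 kips → 82.83 / 2 = 41.4 kips.
Bearing: edge l_c = 1.156, r_n = 67.64 kips; interior l_c = 1.438, r_n = 73.12 kips; R_n = 67.64 + 4·73.12 = 360.1 kips → 180 kips.
Block shear: A_gv = 7.5, A_nv = 4.969, A_nt = 0.375 in²; R_n = min(0.6F_uA_nv, 0.6F_yA_gv) + U_bs·F_u·A_nt = 218.2 kips → 109 kips.
Bolt shear governs: 41.4 kips.

41.4 kips (bolt shear governs)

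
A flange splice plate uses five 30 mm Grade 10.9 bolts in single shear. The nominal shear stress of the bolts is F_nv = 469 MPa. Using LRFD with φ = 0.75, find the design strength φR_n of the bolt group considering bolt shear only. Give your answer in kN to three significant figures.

A_b = π × 30² / 4 = 706.9 mm².
R_n = F_nv · A_b · n · n_s = 469 × 706.9 × 5 × 1 / 1000 = 1658 kN.
Design strength φR_n = 0.75 × 1658 = 1240 kN.

1240 kN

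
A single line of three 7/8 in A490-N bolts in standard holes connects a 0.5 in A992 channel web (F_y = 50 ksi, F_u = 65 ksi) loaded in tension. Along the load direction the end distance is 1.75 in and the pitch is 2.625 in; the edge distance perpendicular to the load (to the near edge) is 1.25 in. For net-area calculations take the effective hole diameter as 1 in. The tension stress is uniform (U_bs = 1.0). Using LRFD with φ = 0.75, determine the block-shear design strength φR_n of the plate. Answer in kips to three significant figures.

Shear plane L_v = 1.75 + 2·2.625 = 7 in; A_gv = 7 × 0.5 = 3.5 in².
A_nv = (7 − 2.5·1) × 0.5 = 2.25 in².
A_nt = (1.25 − 0.5·1) × 0.5 = 0.375 in².
0.6 F_u A_nv = 87.75 kips; 0.6 F_y A_gv = 105 kips → shear rupture governs the shear term.
R_n = 87.75 + 1.0 × 65 × 0.375 = 112.1 kips.
Design strength φR_n = 0.75 × 112.1 = 84.1 kips.

84.1 kips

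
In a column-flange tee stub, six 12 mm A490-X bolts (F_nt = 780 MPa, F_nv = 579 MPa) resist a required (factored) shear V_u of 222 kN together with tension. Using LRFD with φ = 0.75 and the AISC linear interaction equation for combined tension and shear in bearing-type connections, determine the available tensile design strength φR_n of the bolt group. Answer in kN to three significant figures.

217 kN

A_b = π·12²/4 = 113.1 mm²; f_rv = 222 × 1000 / (6 × 113.1) = 327.2 MPa.
F'_nt = 1.3 F_nt − (F_nt / φF_nv) f_rv = 1.3·780 − (780/(0.75·579))·327.2 = 426.4 MPa, capped at F_nt → F'_nt = 426.4 MPa.
R_n = F'_nt · A_b · n = 426.4 × 113.1 × 6 / 1000 = 289.3 kN.
Design strength φR_n = 0.75 × 289.3 = 217 kN.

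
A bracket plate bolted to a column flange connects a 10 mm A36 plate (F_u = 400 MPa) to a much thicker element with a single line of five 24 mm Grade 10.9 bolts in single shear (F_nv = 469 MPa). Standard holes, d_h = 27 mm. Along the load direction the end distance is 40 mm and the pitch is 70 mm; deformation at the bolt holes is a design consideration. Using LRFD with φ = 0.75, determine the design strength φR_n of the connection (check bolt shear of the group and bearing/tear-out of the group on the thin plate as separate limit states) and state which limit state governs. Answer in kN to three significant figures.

Bolt shear: A_b = π·24²/4 = 452.4 mm²; R_n = 469 × 452.4 × 5 × 1 / 1000 = 1061 kN → 0.75 × 1061 = 796 kN.
Bearing (1.2 l_c t F_u ≤ 2.4 d t F_u): upper limit = 2.4·24·10·400 / 1000 = 230.4 kN.
  Edge l_c = 40 − 27/2 = 26.5 → r_n = 127.2 kN; interior l_c = 70 − 27 = 43 → r_n = 206.4 kN.
  R_n,bearing = 1·127.2 + 4·206.4 = 952.8 kN → 0.75 × 952.8 = 715 kN.
Bearing governs: 715 kN.

715 kN (bearing governs)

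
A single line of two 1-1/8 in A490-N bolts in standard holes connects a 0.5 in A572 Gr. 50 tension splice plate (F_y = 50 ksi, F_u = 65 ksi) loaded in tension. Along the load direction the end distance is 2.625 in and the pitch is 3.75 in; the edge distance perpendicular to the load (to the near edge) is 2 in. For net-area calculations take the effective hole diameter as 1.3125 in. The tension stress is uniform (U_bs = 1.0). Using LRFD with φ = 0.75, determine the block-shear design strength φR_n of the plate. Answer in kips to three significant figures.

Shear plane L_v = 2.625 + 1·3.75 = 6.375 in; A_gv = 6.375 × 0.5 = 3.188 in².
A_nv = (6.375 − 1.5·1.3125) × 0.5 = 2.203 in².
A_nt = (2 − 0.5·1.3125) × 0.5 = 0.6719 in².
0.6 F_u A_nv = 85.92 kips; 0.6 F_y A_gv = 95.62 kips → shear rupture governs the shear term.
R_n = 85.92 + 1.0 × 65 × 0.6719 = 129.6 kips.
Design strength φR_n = 0.75 × 129.6 = 97.2 kips.

97.2 kips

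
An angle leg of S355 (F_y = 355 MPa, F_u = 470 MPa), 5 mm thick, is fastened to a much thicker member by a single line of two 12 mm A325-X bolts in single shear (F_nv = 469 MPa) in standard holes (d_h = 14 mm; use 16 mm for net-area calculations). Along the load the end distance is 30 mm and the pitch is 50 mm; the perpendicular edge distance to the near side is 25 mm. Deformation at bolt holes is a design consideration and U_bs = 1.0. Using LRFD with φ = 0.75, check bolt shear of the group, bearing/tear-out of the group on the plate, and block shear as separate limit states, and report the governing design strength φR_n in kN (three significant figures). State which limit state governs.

79.6 kN (bolt shear governs)

Bolt shear: A_b = π·12²/4 = 113.1 mm²; R_n = 469 × 113.1 × 2 × 1 / 1000 = 106.1 kN → 0.75 × 106.1 = 79.6 kN.
Bearing: edge l_c = 23, r_n = 64.86 kN; interior l_c = 36, r_n = 67.68 kN; R_n = 64.86 + 1·67.68 = 132.5 kN → 99.4 kN.
Block shear: A_gv = 400, A_nv = 280, A_nt = 85 mm²; R_n = min(0.6F_uA_nv, 0.6F_yA_gv) + U_bs·F_u·A_nt = 118.9 kN → 89.2 kN.
Bolt shear governs: 79.6 kN.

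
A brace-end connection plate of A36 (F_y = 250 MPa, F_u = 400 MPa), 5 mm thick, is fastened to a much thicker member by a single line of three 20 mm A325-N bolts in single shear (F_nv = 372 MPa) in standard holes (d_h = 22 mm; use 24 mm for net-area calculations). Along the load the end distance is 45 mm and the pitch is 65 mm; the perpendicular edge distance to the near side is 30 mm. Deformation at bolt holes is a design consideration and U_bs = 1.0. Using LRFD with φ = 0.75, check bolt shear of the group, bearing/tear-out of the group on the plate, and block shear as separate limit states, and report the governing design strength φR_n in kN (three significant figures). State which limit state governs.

Bolt shear: A_b = π·20²/4 = 314.2 mm²; R_n = 372 × 314.2 × 3 × 1 / 1000 = 350.6 kN → 0.75 × 350.6 = 263 kN.
Bearing: edge l_c = 34, r_n = 81.6 kN; interior l_c = 43, r_n = 96 kN; R_n = 81.6 + 2·96 = 273.6 kN → 205 kN.
Block shear: A_gv = 875, A_nv = 575, A_nt = 90 mm²; R_n = min(0.6F_uA_nv, 0.6F_yA_gv) + U_bs·F_u·A_nt = 167.2 kN → 125 kN.
Block shear governs: 125 kN.

125 kN (block shear governs)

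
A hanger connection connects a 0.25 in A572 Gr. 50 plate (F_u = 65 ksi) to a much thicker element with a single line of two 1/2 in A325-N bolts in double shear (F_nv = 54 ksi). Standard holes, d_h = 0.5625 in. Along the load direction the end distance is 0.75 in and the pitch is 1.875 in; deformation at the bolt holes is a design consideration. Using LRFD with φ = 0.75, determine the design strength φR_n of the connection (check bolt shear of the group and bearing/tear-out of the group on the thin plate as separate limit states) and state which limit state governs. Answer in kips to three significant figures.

Bolt shear: A_b = π·0.5²/4 = 0.1963 in²; R_n = 54 × 0.1963 × 2 × 2 = 42.41 kips → 0.75 × 42.41 = 31.8 kips.
Bearing (1.2 l_c t F_u ≤ 2.4 d t F_u): upper limit = 2.4·0.5·0.25·65 = 19.5 kips.
  Edge l_c = 0.75 − 0.5625/2 = 0.4688 → r_n = 9.141 kips; interior l_c = 1.875 − 0.5625 = 1.312 → r_n = 19.5 kips.
  R_n,bearing = 1·9.141 + 1·19.5 = 28.64 kips → 0.75 × 28.64 = 21.5 kips.
Bearing governs: 21.5 kips.

21.5 kips (bearing governs)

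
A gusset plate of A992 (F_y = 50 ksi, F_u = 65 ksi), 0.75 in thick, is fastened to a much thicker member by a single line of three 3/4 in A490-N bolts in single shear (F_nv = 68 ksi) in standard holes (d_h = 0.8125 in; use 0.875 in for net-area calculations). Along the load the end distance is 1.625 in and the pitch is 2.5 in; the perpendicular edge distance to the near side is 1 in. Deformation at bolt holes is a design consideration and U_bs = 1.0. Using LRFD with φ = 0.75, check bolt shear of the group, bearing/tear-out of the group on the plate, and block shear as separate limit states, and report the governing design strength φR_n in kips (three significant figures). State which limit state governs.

Bolt shear: A_b = π·0.75²/4 = 0.4418 in²; R_n = 68 × 0.4418 × 3 × 1 = 90.12 kips → 0.75 × 90.12 = 67.6 kips.
Bearing: edge l_c = 1.219, r_n = 71.3 kips; interior l_c = 1.688, r_n = 87.75 kips; R_n = 71.3 + 2·87.75 = 246.8 kips → 185 kips.
Block shear: A_gv = 4.969, A_nv = 3.328, A_nt = 0.4219 in²; R_n = min(0.6F_uA_nv, 0.6F_yA_gv) + U_bs·F_u·A_nt = 157.2 kips → 118 kips.
Bolt shear governs: 67.6 kips.

67.6 kips (bolt shear governs)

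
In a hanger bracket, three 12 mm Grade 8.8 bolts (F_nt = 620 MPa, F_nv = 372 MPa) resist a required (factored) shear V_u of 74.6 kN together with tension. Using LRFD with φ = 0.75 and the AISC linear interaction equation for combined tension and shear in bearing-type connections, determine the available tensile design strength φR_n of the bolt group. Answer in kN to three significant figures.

80.8 kN

A_b = π·12²/4 = 113.1 mm²; f_rv = 74.6 × 1000 / (3 × 113.1) = 219.9 MPa.
F'_nt = 1.3 F_nt − (F_nt / φF_nv) f_rv = 1.3·620 − (620/(0.75·372))·219.9 = 317.4 MPa, capped at F_nt → F'_nt = 317.4 MPa.
R_n = F'_nt · A_b · n = 317.4 × 113.1 × 3 / 1000 = 107.7 kN.
Design strength φR_n = 0.75 × 107.7 = 80.8 kN.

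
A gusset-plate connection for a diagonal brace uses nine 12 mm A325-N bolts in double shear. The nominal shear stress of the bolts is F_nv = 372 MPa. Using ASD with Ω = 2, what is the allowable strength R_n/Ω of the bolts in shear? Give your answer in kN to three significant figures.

379 kN

A_b = π × 12² / 4 = 113.1 mm².
R_n = F_nv · A_b · n · n_s = 372 × 113.1 × 9 × 2 / 1000 = 757.3 kN.
Allowable strength R_n/Ω = 757.3 / 2 = 379 kN.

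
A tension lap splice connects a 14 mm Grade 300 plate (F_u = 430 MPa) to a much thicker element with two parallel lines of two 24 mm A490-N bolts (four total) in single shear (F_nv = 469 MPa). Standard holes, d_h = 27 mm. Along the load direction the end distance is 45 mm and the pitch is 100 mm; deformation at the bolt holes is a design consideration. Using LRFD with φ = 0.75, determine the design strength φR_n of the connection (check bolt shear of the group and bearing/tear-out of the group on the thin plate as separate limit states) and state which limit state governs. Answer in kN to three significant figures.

Bolt shear: A_b = π·24²/4 = 452.4 mm²; R_n = 469 × 452.4 × 4 × 1 / 1000 = 848.7 kN → 0.75 × 848.7 = 637 kN.
Bearing (1.2 l_c t F_u ≤ 2.4 d t F_u): upper limit = 2.4·24·14·430 / 1000 = 346.8 kN.
  Edge l_c = 45 − 27/2 = 31.5 → r_n = 227.6 kN; interior l_c = 100 − 27 = 73 → r_n = 346.8 kN.
  R_n,bearing = 2·227.6 + 2·346.8 = 1149 kN → 0.75 × 1149 = 861 kN.
Bolt shear governs: 637 kN.

637 kN (bolt shear governs)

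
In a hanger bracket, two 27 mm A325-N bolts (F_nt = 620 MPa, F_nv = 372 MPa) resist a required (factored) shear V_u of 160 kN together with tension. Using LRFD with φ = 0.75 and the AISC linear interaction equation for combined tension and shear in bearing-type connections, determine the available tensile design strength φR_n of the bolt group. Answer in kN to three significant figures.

A_b = π·27²/4 = 572.6 mm²; f_rv = 160 × 1000 / (2 × 572.6) = 139.7 MPa.
F'_nt = 1.3 F_nt − (F_nt / φF_nv) f_rv = 1.3·620 − (620/(0.75·372))·139.7 = 495.5 MPa, capped at F_nt → F'_nt = 495.5 MPa.
R_n = F'_nt · A_b · n = 495.5 × 572.6 × 2 / 1000 = 567.4 kN.
Design strength φR_n = 0.75 × 567.4 = 426 kN.

426 kN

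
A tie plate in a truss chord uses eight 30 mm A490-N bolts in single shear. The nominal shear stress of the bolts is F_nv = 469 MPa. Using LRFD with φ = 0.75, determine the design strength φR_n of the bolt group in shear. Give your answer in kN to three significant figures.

1990 kN

A_b = π × 30² / 4 = 706.9 mm².
R_n = F_nv · A_b · n · n_s = 469 × 706.9 × 8 × 1 / 1000 = 2652 kN.
Design strength φR_n = 0.75 × 2652 = 1990 kN.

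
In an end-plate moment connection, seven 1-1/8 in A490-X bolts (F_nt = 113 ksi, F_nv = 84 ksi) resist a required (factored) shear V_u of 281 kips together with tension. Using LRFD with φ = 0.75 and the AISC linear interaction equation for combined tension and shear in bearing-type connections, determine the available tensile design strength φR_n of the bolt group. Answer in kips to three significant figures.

389 kips

A_b = π·1.125²/4 = 0.994 in²; f_rv = 281 / (7 × 0.994) = 40.38 ksi.
F'_nt = 1.3 F_nt − (F_nt / φF_nv) f_rv = 1.3·113 − (113/(0.75·84))·40.38 = 74.46 ksi, capped at F_nt → F'_nt = 74.46 ksi.
R_n = F'_nt · A_b · n = 74.46 × 0.994 × 7 = 518.1 kips.
Design strength φR_n = 0.75 × 518.1 = 389 kips.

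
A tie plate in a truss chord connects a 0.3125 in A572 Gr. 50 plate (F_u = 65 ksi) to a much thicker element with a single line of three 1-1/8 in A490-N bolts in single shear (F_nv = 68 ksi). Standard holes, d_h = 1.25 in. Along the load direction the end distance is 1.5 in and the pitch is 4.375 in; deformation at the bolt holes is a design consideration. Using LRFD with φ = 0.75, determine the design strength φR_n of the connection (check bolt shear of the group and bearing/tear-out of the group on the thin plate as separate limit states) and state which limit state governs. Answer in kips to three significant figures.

98.3 kips (bearing governs)

Bolt shear: A_b = π·1.125²/4 = 0.994 in²; R_n = 68 × 0.994 × 3 × 1 = 202.8 kips → 0.75 × 202.8 = 152 kips.
Bearing (1.2 l_c t F_u ≤ 2.4 d t F_u): upper limit = 2.4·1.125·0.3125·65 = 54.84 kips.
  Edge l_c = 1.5 − 1.25/2 = 0.875 → r_n = 21.33 kips; interior l_c = 4.375 − 1.25 = 3.125 → r_n = 54.84 kips.
  R_n,bearing = 1·21.33 + 2·54.84 = 131 kips → 0.75 × 131 = 98.3 kips.
Bearing governs: 98.3 kips.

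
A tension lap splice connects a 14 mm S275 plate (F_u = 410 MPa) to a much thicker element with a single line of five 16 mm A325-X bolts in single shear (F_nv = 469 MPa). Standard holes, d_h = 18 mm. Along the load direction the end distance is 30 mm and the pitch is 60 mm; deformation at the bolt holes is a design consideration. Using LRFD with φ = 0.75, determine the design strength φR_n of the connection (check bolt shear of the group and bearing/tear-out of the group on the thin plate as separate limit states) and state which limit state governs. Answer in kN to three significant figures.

354 kN (bolt shear governs)

Bolt shear: A_b = π·16²/4 = 201.1 mm²; R_n = 469 × 201.1 × 5 × 1 / 1000 = 471.5 kN → 0.75 × 471.5 = 354 kN.
Bearing (1.2 l_c t F_u ≤ 2.4 d t F_u): upper limit = 2.4·16·14·410 / 1000 = 220.4 kN.
  Edge l_c = 30 − 18/2 = 21 → r_n = 144.6 kN; interior l_c = 60 − 18 = 42 → r_n = 220.4 kN.
  R_n,bearing = 1·144.6 + 4·220.4 = 1026 kN → 0.75 × 1026 = 770 kN.
Bolt shear governs: 354 kN.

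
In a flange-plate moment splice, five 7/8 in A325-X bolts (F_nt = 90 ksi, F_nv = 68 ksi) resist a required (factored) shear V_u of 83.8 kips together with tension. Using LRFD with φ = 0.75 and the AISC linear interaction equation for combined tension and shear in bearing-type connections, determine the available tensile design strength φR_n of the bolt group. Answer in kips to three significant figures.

A_b = π·0.875²/4 = 0.6013 in²; f_rv = 83.8 / (5 × 0.6013) = 27.87 ksi.
F'_nt = 1.3 F_nt − (F_nt / φF_nv) f_rv = 1.3·90 − (90/(0.75·68))·27.87 = 67.81 ksi, capped at F_nt → F'_nt = 67.81 ksi.
R_n = F'_nt · A_b · n = 67.81 × 0.6013 × 5 = 203.9 kips.
Design strength φR_n = 0.75 × 203.9 = 153 kips.

153 kips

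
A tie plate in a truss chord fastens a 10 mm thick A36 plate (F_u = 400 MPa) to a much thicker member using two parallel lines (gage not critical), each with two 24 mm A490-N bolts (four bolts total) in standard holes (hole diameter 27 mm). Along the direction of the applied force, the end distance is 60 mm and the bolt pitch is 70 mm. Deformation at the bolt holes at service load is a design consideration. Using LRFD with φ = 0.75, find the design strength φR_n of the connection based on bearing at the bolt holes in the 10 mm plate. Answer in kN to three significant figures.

Per bolt r_n = 1.2 l_c t F_u ≤ 2.4 d t F_u; upper limit = 2.4 × 24 × 10 × 400 / 1000 = 230.4 kN.
Edge bolt: l_c = 60 − 27/2 = 46.5 mm → 1.2 × 46.5 × 10 × 400 / 1000 = 223.2 → r_n = 223.2 kN.
Interior bolts: l_c = 70 − 27 = 43 mm → 1.2 × 43 × 10 × 400 / 1000 = 206.4 → r_n = 206.4 kN.
R_n = 2 × 223.2 + 2 × 206.4 = 859.2 kN.
Design strength φR_n = 0.75 × 859.2 = 644 kN.

644 kN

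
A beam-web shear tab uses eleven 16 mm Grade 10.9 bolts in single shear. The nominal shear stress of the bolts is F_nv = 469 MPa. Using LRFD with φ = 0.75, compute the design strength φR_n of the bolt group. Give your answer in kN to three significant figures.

778 kN

A_b = π × 16² / 4 = 201.1 mm².
R_n = F_nv · A_b · n · n_s = 469 × 201.1 × 11 × 1 / 1000 = 1037 kN.
Design strength φR_n = 0.75 × 1037 = 778 kN.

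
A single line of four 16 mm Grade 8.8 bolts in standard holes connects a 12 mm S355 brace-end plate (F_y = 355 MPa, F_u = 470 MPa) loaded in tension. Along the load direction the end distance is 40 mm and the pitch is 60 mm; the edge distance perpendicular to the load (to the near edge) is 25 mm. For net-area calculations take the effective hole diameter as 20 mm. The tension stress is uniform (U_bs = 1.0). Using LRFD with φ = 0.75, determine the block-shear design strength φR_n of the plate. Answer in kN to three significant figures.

Shear plane L_v = 40 + 3·60 = 220 mm; A_gv = 220 × 12 = 2640 mm².
A_nv = (220 − 3.5·20) × 12 = 1800 mm².
A_nt = (25 − 0.5·20) × 12 = 180 mm².
0.6 F_u A_nv = 507.6 kN; 0.6 F_y A_gv = 562.3 kN → shear rupture governs the shear term.
R_n = 507.6 + 1.0 × 470 × 180 / 1000 = 592.2 kN.
Design strength φR_n = 0.75 × 592.2 = 444 kN.

444 kN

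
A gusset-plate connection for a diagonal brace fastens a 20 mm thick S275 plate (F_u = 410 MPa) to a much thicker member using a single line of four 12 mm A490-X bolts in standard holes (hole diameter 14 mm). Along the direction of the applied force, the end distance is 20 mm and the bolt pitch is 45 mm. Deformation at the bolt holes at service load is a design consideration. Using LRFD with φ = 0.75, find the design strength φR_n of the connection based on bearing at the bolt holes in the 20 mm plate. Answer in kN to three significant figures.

Per bolt r_n = 1.2 l_c t F_u ≤ 2.4 d t F_u; upper limit = 2.4 × 12 × 20 × 410 / 1000 = 236.2 kN.
Edge bolt: l_c = 20 − 14/2 = 13 mm → 1.2 × 13 × 20 × 410 / 1000 = 127.9 → r_n = 127.9 kN.
Interior bolts: l_c = 45 − 14 = 31 mm → 1.2 × 31 × 20 × 410 / 1000 = 305 → r_n = 236.2 kN.
R_n = 1 × 127.9 + 3 × 236.2 = 836.4 kN.
Design strength φR_n = 0.75 × 836.4 = 627 kN.

627 kN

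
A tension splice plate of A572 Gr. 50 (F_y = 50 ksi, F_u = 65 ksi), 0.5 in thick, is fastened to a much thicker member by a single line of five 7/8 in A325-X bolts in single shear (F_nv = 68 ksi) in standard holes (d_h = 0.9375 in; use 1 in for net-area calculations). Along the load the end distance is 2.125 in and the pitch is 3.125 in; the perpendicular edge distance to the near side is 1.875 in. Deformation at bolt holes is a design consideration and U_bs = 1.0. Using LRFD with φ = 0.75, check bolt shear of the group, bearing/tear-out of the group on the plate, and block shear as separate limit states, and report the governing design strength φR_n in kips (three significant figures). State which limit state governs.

153 kips (bolt shear governs)

Bolt shear: A_b = π·0.875²/4 = 0.6013 in²; R_n = 68 × 0.6013 × 5 × 1 = 204.4 kips → 0.75 × 204.4 = 153 kips.
Bearing: edge l_c = 1.656, r_n = 64.59 kips; interior l_c = 2.188, r_n = 68.25 kips; R_n = 64.59 + 4·68.25 = 337.6 kips → 253 kips.
Block shear: A_gv = 7.312, A_nv = 5.062, A_nt = 0.6875 in²; R_n = min(0.6F_uA_nv, 0.6F_yA_gv) + U_bs·F_u·A_nt = 242.1 kips → 182 kips.
Bolt shear governs: 153 kips.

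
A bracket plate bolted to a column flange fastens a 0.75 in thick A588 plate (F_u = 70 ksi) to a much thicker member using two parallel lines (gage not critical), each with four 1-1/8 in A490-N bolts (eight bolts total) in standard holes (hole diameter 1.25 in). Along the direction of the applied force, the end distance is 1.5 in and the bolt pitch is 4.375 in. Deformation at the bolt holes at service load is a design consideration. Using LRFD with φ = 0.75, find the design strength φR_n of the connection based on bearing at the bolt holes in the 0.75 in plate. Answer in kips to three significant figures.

721 kips

Per bolt r_n = 1.2 l_c t F_u ≤ 2.4 d t F_u; upper limit = 2.4 × 1.125 × 0.75 × 70 = 141.8 kips.
Edge bolt: l_c = 1.5 − 1.25/2 = 0.875 in → 1.2 × 0.875 × 0.75 × 70 = 55.13 → r_n = 55.13 kips.
Interior bolts: l_c = 4.375 − 1.25 = 3.125 in → 1.2 × 3.125 × 0.75 × 70 = 196.9 → r_n = 141.8 kips.
R_n = 2 × 55.13 + 6 × 141.8 = 960.8 kips.
Design strength φR_n = 0.75 × 960.8 = 721 kips.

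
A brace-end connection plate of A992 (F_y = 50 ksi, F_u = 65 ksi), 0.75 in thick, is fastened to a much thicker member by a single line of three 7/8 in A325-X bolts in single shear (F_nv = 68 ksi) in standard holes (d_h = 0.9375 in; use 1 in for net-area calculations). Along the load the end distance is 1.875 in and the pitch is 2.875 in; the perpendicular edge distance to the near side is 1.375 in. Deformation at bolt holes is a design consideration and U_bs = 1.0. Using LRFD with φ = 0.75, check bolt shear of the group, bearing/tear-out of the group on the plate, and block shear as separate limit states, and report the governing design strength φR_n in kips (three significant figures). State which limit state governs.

92 kips (bolt shear governs)

Bolt shear: A_b = π·0.875²/4 = 0.6013 in²; R_n = 68 × 0.6013 × 3 × 1 = 122.7 kips → 0.75 × 122.7 = 92 kips.
Bearing: edge l_c = 1.406, r_n = 82.27 kips; interior l_c = 1.938, r_n = 102.4 kips; R_n = 82.27 + 2·102.4 = 287 kips → 215 kips.
Block shear: A_gv = 5.719, A_nv = 3.844, A_nt = 0.6562 in²; R_n = min(0.6F_uA_nv, 0.6F_yA_gv) + U_bs·F_u·A_nt = 192.6 kips → 144 kips.
Bolt shear governs: 92 kips.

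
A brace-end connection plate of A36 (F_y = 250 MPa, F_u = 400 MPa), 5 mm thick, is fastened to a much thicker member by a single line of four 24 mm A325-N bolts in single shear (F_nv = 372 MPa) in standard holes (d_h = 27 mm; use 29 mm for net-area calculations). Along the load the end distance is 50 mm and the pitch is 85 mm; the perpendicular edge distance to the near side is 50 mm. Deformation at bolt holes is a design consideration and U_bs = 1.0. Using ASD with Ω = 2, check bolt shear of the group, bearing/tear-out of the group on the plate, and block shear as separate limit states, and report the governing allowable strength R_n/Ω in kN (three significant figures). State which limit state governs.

Bolt shear: A_b = π·24²/4 = 452.4 mm²; R_n = 372 × 452.4 × 4 × 1 / 1000 = 673.2 kN → 673.2 / 2 = 337 kN.
Bearing: edge l_c = 36.5, r_n = 87.6 kN; interior l_c = 58, r_n = 115.2 kN; R_n = 87.6 + 3·115.2 = 433.2 kN → 217 kN.
Block shear: A_gv = 1525, A_nv = 1018, A_nt = 177.5 mm²; R_n = min(0.6F_uA_nv, 0.6F_yA_gv) + U_bs·F_u·A_nt = 299.8 kN → 150 kN.
Block shear governs: 150 kN.

150 kN (block shear governs)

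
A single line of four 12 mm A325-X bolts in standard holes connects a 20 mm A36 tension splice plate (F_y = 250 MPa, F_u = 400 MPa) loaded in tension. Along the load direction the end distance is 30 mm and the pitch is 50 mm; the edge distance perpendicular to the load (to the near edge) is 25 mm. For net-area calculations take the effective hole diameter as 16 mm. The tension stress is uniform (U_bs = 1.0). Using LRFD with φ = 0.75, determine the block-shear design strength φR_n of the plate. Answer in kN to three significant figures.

Shear plane L_v = 30 + 3·50 = 180 mm; A_gv = 180 × 20 = 3600 mm².
A_nv = (180 − 3.5·16) × 20 = 2480 mm².
A_nt = (25 − 0.5·16) × 20 = 340 mm².
0.6 F_u A_nv = 595.2 kN; 0.6 F_y A_gv = 540 kN → shear yielding governs the shear term.
R_n = 540 + 1.0 × 400 × 340 / 1000 = 676 kN.
Design strength φR_n = 0.75 × 676 = 507 kN.

507 kN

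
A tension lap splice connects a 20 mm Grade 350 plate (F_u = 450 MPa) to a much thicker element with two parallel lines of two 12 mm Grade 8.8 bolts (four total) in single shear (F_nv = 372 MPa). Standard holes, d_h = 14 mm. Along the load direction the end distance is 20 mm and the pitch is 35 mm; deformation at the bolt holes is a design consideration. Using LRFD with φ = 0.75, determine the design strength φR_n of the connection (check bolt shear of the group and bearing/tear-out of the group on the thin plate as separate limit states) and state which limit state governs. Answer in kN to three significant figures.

Bolt shear: A_b = π·12²/4 = 113.1 mm²; R_n = 372 × 113.1 × 4 × 1 / 1000 = 168.3 kN → 0.75 × 168.3 = 126 kN.
Bearing (1.2 l_c t F_u ≤ 2.4 d t F_u): upper limit = 2.4·12·20·450 / 1000 = 259.2 kN.
  Edge l_c = 20 − 14/2 = 13 → r_n = 140.4 kN; interior l_c = 35 − 14 = 21 → r_n = 226.8 kN.
  R_n,bearing = 2·140.4 + 2·226.8 = 734.4 kN → 0.75 × 734.4 = 551 kN.
Bolt shear governs: 126 kN.

126 kN (bolt shear governs)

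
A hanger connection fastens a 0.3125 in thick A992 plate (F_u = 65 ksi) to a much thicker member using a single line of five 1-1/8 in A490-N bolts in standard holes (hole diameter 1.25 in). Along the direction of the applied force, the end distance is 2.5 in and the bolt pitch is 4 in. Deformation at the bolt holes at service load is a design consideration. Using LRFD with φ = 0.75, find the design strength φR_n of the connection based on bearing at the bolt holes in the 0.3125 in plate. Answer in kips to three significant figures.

199 kips

Per bolt r_n = 1.2 l_c t F_u ≤ 2.4 d t F_u; upper limit = 2.4 × 1.125 × 0.3125 × 65 = 54.84 kips.
Edge bolt: l_c = 2.5 − 1.25/2 = 1.875 in → 1.2 × 1.875 × 0.3125 × 65 = 45.7 → r_n = 45.7 kips.
Interior bolts: l_c = 4 − 1.25 = 2.75 in → 1.2 × 2.75 × 0.3125 × 65 = 67.03 → r_n = 54.84 kips.
R_n = 1 × 45.7 + 4 × 54.84 = 265.1 kips.
Design strength φR_n = 0.75 × 265.1 = 199 kips.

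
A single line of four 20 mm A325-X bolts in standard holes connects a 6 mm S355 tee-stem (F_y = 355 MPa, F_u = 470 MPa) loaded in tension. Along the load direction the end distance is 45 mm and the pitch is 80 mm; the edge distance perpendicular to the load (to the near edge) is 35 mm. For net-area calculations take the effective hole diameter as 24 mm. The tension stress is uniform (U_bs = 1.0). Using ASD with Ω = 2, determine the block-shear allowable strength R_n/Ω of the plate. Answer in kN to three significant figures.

202 kN

Shear plane L_v = 45 + 3·80 = 285 mm; A_gv = 285 × 6 = 1710 mm².
A_nv = (285 − 3.5·24) × 6 = 1206 mm².
A_nt = (35 − 0.5·24) × 6 = 138 mm².
0.6 F_u A_nv = 340.1 kN; 0.6 F_y A_gv = 364.2 kN → shear rupture governs the shear term.
R_n = 340.1 + 1.0 × 470 × 138 / 1000 = 405 kN.
Allowable strength R_n/Ω = 405 / 2 = 202 kN.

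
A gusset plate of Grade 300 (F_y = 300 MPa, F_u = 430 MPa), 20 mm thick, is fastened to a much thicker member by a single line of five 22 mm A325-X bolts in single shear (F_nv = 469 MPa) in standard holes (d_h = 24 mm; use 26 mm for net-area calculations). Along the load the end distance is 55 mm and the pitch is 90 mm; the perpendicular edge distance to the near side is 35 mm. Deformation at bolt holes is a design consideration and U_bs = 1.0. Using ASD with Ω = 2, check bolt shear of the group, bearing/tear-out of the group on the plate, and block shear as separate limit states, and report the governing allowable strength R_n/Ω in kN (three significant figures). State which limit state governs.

446 kN (bolt shear governs)

Bolt shear: A_b = π·22²/4 = 380.1 mm²; R_n = 469 × 380.1 × 5 × 1 / 1000 = 891.4 kN → 891.4 / 2 = 446 kN.
Bearing: edge l_c = 43, r_n = 443.8 kN; interior l_c = 66, r_n = 454.1 kN; R_n = 443.8 + 4·454.1 = 2260 kN → 1130 kN.
Block shear: A_gv = 8300, A_nv = 5960, A_nt = 440 mm²; R_n = min(0.6F_uA_nv, 0.6F_yA_gv) + U_bs·F_u·A_nt = 1683 kN → 842 kN.
Bolt shear governs: 446 kN.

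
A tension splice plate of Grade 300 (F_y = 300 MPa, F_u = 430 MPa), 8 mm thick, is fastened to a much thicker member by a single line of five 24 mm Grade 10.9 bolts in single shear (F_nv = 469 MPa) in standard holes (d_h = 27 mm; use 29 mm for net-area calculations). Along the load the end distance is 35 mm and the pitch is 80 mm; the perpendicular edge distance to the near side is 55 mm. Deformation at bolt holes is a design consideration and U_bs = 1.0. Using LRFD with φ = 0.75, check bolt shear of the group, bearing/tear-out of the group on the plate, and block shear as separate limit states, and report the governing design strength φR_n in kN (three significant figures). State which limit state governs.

452 kN (block shear governs)

Bolt shear: A_b = π·24²/4 = 452.4 mm²; R_n = 469 × 452.4 × 5 × 1 / 1000 = 1061 kN → 0.75 × 1061 = 796 kN.
Bearing: edge l_c = 21.5, r_n = 88.75 kN; interior l_c = 53, r_n = 198.1 kN; R_n = 88.75 + 4·198.1 = 881.3 kN → 661 kN.
Block shear: A_gv = 2840, A_nv = 1796, A_nt = 324 mm²; R_n = min(0.6F_uA_nv, 0.6F_yA_gv) + U_bs·F_u·A_nt = 602.7 kN → 452 kN.
Block shear governs: 452 kN.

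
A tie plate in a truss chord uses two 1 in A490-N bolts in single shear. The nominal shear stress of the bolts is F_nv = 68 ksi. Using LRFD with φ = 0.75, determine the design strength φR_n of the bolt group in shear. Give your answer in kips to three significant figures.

80.1 kips

A_b = π × 1² / 4 = 0.7854 in².
R_n = F_nv · A_b · n · n_s = 68 × 0.7854 × 2 × 1 = 106.8 kips.
Design strength φR_n = 0.75 × 106.8 = 80.1 kips.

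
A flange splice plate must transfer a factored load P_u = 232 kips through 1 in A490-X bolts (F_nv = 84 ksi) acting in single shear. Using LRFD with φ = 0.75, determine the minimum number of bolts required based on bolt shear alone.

A_b = π·1²/4 = 0.7854 in².
Per-bolt design strength φR_n = 0.75 × 84 × 0.7854 × 1 = 49.48 kips.
n ≥ 232 / 49.48 = 4.689 → use 5 bolts.

5 bolts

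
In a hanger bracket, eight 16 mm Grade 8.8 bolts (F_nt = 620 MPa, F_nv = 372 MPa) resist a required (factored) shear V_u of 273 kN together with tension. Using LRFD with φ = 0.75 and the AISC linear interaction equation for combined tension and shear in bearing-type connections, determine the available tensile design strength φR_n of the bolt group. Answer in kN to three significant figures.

517 kN

A_b = π·16²/4 = 201.1 mm²; f_rv = 273 × 1000 / (8 × 201.1) = 169.7 MPa.
F'_nt = 1.3 F_nt − (F_nt / φF_nv) f_rv = 1.3·620 − (620/(0.75·372))·169.7 = 428.8 MPa, capped at F_nt → F'_nt = 428.8 MPa.
R_n = F'_nt · A_b · n = 428.8 × 201.1 × 8 / 1000 = 689.8 kN.
Design strength φR_n = 0.75 × 689.8 = 517 kN.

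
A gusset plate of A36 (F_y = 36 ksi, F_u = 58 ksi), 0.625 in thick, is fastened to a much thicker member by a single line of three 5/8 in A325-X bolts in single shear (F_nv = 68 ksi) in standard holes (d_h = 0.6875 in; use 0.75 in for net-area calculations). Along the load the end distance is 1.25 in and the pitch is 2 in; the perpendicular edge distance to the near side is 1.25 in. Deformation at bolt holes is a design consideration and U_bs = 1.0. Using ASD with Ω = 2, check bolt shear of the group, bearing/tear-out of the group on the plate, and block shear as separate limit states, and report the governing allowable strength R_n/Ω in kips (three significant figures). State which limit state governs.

Bolt shear: A_b = π·0.625²/4 = 0.3068 in²; R_n = 68 × 0.3068 × 3 × 1 = 62.59 kips → 62.59 / 2 = 31.3 kips.
Bearing: edge l_c = 0.9062, r_n = 39.42 kips; interior l_c = 1.312, r_n = 54.38 kips; R_n = 39.42 + 2·54.38 = 148.2 kips → 74.1 kips.
Block shear: A_gv = 3.281, A_nv = 2.109, A_nt = 0.5469 in²; R_n = min(0.6F_uA_nv, 0.6F_yA_gv) + U_bs·F_u·A_nt = 102.6 kips → 51.3 kips.
Bolt shear governs: 31.3 kips.

31.3 kips (bolt shear governs)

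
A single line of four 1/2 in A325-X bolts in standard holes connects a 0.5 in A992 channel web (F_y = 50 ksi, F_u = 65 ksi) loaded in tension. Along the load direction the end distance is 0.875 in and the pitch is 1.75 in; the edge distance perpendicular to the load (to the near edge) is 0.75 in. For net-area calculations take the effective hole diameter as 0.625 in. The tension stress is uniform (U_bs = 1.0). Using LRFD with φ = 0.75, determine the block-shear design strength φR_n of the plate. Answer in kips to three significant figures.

68.2 kips

Shear plane L_v = 0.875 + 3·1.75 = 6.125 in; A_gv = 6.125 × 0.5 = 3.062 in².
A_nv = (6.125 − 3.5·0.625) × 0.5 = 1.969 in².
A_nt = (0.75 − 0.5·0.625) × 0.5 = 0.2188 in².
0.6 F_u A_nv = 76.78 kips; 0.6 F_y A_gv = 91.88 kips → shear rupture governs the shear term.
R_n = 76.78 + 1.0 × 65 × 0.2188 = 91 kips.
Design strength φR_n = 0.75 × 91 = 68.2 kips.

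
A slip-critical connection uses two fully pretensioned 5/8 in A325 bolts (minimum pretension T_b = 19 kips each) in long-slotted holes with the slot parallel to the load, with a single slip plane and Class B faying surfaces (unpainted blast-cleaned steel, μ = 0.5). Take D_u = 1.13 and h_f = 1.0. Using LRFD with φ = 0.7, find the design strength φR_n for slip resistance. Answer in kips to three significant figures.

15 kips

R_n = μ · D_u · h_f · T_b · n_s · n_b = 0.5 × 1.13 × 1.0 × 19 × 1 × 2 = 21.47 kips.
Design strength φR_n = 0.7 × 21.47 = 15 kips.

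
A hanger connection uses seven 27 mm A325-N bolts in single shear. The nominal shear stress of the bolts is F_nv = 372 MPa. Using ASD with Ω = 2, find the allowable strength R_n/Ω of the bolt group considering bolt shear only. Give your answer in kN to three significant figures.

745 kN

A_b = π × 27² / 4 = 572.6 mm².
R_n = F_nv · A_b · n · n_s = 372 × 572.6 × 7 × 1 / 1000 = 1491 kN.
Allowable strength R_n/Ω = 1491 / 2 = 745 kN.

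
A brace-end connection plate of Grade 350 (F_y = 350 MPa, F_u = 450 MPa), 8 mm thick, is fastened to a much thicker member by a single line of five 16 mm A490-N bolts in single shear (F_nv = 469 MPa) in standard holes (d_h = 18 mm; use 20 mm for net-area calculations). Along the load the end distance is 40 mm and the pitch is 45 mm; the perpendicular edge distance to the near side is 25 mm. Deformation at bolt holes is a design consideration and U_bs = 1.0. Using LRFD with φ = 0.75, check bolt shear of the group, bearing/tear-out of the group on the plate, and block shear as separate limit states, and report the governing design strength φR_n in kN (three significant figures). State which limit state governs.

251 kN (block shear governs)

Bolt shear: A_b = π·16²/4 = 201.1 mm²; R_n = 469 × 201.1 × 5 × 1 / 1000 = 471.5 kN → 0.75 × 471.5 = 354 kN.
Bearing: edge l_c = 31, r_n = 133.9 kN; interior l_c = 27, r_n = 116.6 kN; R_n = 133.9 + 4·116.6 = 600.5 kN → 450 kN.
Block shear: A_gv = 1760, A_nv = 1040, A_nt = 120 mm²; R_n = min(0.6F_uA_nv, 0.6F_yA_gv) + U_bs·F_u·A_nt = 334.8 kN → 251 kN.
Block shear governs: 251 kN.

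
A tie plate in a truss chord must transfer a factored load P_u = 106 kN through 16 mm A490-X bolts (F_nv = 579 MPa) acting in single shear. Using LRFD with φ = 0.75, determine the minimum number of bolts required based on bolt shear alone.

2 bolts

A_b = π·16²/4 = 201.1 mm².
Per-bolt design strength φR_n = 0.75 × 579 × 201.1 × 1 / 1000 = 87.31 kN.
n ≥ 106 / 87.31 = 1.214 → use 2 bolts.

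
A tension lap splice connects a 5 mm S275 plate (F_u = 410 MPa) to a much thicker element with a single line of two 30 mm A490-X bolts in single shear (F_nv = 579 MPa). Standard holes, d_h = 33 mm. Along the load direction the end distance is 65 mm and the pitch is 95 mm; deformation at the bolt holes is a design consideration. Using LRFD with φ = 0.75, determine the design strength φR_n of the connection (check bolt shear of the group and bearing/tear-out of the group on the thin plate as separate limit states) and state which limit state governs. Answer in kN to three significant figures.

Bolt shear: A_b = π·30²/4 = 706.9 mm²; R_n = 579 × 706.9 × 2 × 1 / 1000 = 818.5 kN → 0.75 × 818.5 = 614 kN.
Bearing (1.2 l_c t F_u ≤ 2.4 d t F_u): upper limit = 2.4·30·5·410 / 1000 = 147.6 kN.
  Edge l_c = 65 − 33/2 = 48.5 → r_n = 119.3 kN; interior l_c = 95 − 33 = 62 → r_n = 147.6 kN.
  R_n,bearing = 1·119.3 + 1·147.6 = 266.9 kN → 0.75 × 266.9 = 200 kN.
Bearing governs: 200 kN.

200 kN (bearing governs)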